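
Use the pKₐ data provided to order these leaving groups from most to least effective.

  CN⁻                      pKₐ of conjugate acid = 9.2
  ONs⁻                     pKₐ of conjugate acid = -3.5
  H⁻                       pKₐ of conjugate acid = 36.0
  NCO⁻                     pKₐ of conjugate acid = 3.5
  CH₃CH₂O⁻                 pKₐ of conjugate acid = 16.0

ONs⁻ > NCO⁻ > CN⁻ > CH₃CH₂O⁻ > H⁻

Lower conjugate-acid pKₐ ⇒ weaker base ⇒ better leaving group.
Sorting by the given values: ONs⁻ (-3.5), NCO⁻ (3.5), CN⁻ (9.2), CH₃CH₂O⁻ (16.0), H⁻ (36.0).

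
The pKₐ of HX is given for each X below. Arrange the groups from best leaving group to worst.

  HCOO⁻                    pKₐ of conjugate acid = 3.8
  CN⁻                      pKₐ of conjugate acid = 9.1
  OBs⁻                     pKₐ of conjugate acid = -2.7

OBs⁻ > HCOO⁻ > CN⁻

Lower conjugate-acid pKₐ ⇒ weaker base ⇒ better leaving group.
Sorting by the given values: OBs⁻ (-2.7), HCOO⁻ (3.8), CN⁻ (9.1).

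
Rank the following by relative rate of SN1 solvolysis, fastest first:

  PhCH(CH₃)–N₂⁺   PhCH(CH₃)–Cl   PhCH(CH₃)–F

PhCH(CH₃)–N₂⁺ > PhCH(CH₃)–Cl > PhCH(CH₃)–F

Same R in every case — rank the leaving groups.
Leaving-group ability tracks the stability of the departed species; conjugate-acid pKₐ is the usual yardstick (lower pKₐ → better LG).
PhCH(CH₃)–N₂⁺ loses N₂: no meaningful conjugate acid; N₂ departs as an exceptionally stable neutral molecule
PhCH(CH₃)–Cl loses Cl⁻: pKₐ(HCl) ≈ -7
PhCH(CH₃)–F loses F⁻: pKₐ(HF) ≈ 3.2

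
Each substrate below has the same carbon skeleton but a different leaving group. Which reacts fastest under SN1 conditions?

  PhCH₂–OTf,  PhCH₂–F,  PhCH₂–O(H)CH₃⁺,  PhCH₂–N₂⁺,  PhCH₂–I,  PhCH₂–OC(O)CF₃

PhCH₂–N₂⁺

With the same alkyl group throughout, only the leaving group differentiates the rates.
A good leaving group is a weak base: the lower the pKₐ of its conjugate acid, the more readily it departs.
PhCH₂–N₂⁺ loses N₂: no meaningful conjugate acid; N₂ departs as an exceptionally stable neutral molecule
PhCH₂–OTf loses OTf⁻: pKₐ(CF₃SO₃H (triflic acid)) ≈ -14
PhCH₂–I loses I⁻: pKₐ(HI) ≈ -10
PhCH₂–O(H)CH₃⁺ loses R'OH: pKₐ(R'OH₂⁺) ≈ -2.4
PhCH₂–OC(O)CF₃ loses CF₃COO⁻: pKₐ(CF₃COOH) ≈ 0.2
PhCH₂–F loses F⁻: pKₐ(HF) ≈ 3.2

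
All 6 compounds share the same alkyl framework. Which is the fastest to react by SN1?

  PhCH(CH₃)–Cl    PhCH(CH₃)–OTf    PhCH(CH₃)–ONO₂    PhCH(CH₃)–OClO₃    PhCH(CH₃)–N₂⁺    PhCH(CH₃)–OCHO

Identical carbon frameworks mean the comparison reduces to leaving-group quality.
A good leaving group is a weak base: the lower the pKₐ of its conjugate acid, the more readily it departs.
PhCH(CH₃)–N₂⁺ loses N₂: no meaningful conjugate acid; N₂ departs as an exceptionally stable neutral molecule
PhCH(CH₃)–OTf loses OTf⁻: pKₐ(CF₃SO₃H (triflic acid)) ≈ -14
PhCH(CH₃)–OClO₃ loses ClO₄⁻: pKₐ(HClO₄) ≈ -10
PhCH(CH₃)–Cl loses Cl⁻: pKₐ(HCl) ≈ -7
PhCH(CH₃)–ONO₂ loses NO₃⁻: pKₐ(HNO₃) ≈ -1.3
PhCH(CH₃)–OCHO loses HCOO⁻: pKₐ(HCOOH) ≈ 3.8

PhCH(CH₃)–N₂⁺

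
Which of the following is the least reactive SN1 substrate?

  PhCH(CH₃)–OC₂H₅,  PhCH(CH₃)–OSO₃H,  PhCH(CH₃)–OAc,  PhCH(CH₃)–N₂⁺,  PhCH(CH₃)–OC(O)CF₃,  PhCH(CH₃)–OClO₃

PhCH(CH₃)–OC₂H₅

Identical carbon frameworks mean the comparison reduces to leaving-group quality.
A good leaving group is a weak base: the lower the pKₐ of its conjugate acid, the more readily it departs.
PhCH(CH₃)–N₂⁺ loses N₂: no meaningful conjugate acid; N₂ departs as an exceptionally stable neutral molecule
PhCH(CH₃)–OClO₃ loses ClO₄⁻: pKₐ(HClO₄) ≈ -10
PhCH(CH₃)–OSO₃H loses HSO₄⁻: pKₐ(H₂SO₄) ≈ -3
PhCH(CH₃)–OC(O)CF₃ loses CF₃COO⁻: pKₐ(CF₃COOH) ≈ 0.2
PhCH(CH₃)–OAc loses AcO⁻: pKₐ(CH₃COOH) ≈ 4.8
PhCH(CH₃)–OC₂H₅ loses CH₃CH₂O⁻: pKₐ(CH₃CH₂OH) ≈ 16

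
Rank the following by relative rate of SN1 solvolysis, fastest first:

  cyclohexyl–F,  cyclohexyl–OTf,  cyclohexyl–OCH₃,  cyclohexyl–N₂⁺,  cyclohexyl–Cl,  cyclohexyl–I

cyclohexyl–N₂⁺ > cyclohexyl–OTf > cyclohexyl–I > cyclohexyl–Cl > cyclohexyl–F > cyclohexyl–OCH₃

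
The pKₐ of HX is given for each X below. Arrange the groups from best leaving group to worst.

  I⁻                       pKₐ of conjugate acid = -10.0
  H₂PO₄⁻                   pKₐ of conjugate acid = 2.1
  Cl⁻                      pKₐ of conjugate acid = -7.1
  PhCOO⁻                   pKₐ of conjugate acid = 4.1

Lower conjugate-acid pKₐ ⇒ weaker base ⇒ better leaving group.
Sorting by the given values: I⁻ (-10.0), Cl⁻ (-7.1), H₂PO₄⁻ (2.1), PhCOO⁻ (4.1).

I⁻ > Cl⁻ > H₂PO₄⁻ > PhCOO⁻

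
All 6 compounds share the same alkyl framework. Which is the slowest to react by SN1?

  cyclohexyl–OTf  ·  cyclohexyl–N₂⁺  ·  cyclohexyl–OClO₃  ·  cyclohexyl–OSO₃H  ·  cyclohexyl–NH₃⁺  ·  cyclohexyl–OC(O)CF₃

Identical carbon frameworks mean the comparison reduces to leaving-group quality.
A good leaving group is a weak base: the lower the pKₐ of its conjugate acid, the more readily it departs.
cyclohexyl–N₂⁺ loses N₂: no meaningful conjugate acid; N₂ departs as an exceptionally stable neutral molecule
cyclohexyl–OTf loses OTf⁻: pKₐ(CF₃SO₃H (triflic acid)) ≈ -14
cyclohexyl–OClO₃ loses ClO₄⁻: pKₐ(HClO₄) ≈ -10
cyclohexyl–OSO₃H loses HSO₄⁻: pKₐ(H₂SO₄) ≈ -3
cyclohexyl–OC(O)CF₃ loses CF₃COO⁻: pKₐ(CF₃COOH) ≈ 0.2
cyclohexyl–NH₃⁺ loses NH₃: pKₐ(NH₄⁺) ≈ 9.2

cyclohexyl–NH₃⁺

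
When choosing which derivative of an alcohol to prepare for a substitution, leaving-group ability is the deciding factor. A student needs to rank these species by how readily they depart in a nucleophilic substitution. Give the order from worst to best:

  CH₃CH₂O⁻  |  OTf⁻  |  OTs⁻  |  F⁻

CH₃CH₂O⁻ < F⁻ < OTs⁻ < OTf⁻

Leaving-group ability tracks the stability of the departed species; conjugate-acid pKₐ is the usual yardstick (lower pKₐ → better LG).
OTf⁻: pKₐ(CF₃SO₃H (triflic acid)) ≈ -14
OTs⁻: pKₐ(p-CH₃C₆H₄SO₃H (TsOH)) ≈ -2.8
F⁻: pKₐ(HF) ≈ 3.2
CH₃CH₂O⁻: pKₐ(CH₃CH₂OH) ≈ 16
Reversing gives the worst-to-best order requested.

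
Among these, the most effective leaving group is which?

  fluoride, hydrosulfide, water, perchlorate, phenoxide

perchlorate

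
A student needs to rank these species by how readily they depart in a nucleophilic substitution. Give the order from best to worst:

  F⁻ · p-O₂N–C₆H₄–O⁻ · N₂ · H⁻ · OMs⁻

N₂ > OMs⁻ > F⁻ > p-O₂N–C₆H₄–O⁻ > H⁻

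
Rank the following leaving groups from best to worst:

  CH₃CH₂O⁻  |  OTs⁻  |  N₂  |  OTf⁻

N₂ > OTf⁻ > OTs⁻ > CH₃CH₂O⁻

N₂: no meaningful conjugate acid; N₂ departs as an exceptionally stable neutral molecule
OTf⁻: pKₐ(CF₃SO₃H (triflic acid)) ≈ -14
OTs⁻: pKₐ(p-CH₃C₆H₄SO₃H (TsOH)) ≈ -2.8
CH₃CH₂O⁻: pKₐ(CH₃CH₂OH) ≈ 16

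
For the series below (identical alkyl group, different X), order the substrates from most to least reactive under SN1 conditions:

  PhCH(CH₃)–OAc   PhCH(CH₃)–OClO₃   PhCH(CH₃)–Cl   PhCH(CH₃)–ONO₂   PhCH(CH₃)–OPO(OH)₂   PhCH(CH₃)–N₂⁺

PhCH(CH₃)–N₂⁺ > PhCH(CH₃)–OClO₃ > PhCH(CH₃)–Cl > PhCH(CH₃)–ONO₂ > PhCH(CH₃)–OPO(OH)₂ > PhCH(CH₃)–OAc

Identical carbon frameworks mean the comparison reduces to leaving-group quality.
Rank by basicity of the departing species: weakest base leaves most easily.
PhCH(CH₃)–N₂⁺ loses N₂: no meaningful conjugate acid; N₂ departs as an exceptionally stable neutral molecule
PhCH(CH₃)–OClO₃ loses ClO₄⁻: pKₐ(HClO₄) ≈ -10
PhCH(CH₃)–Cl loses Cl⁻: pKₐ(HCl) ≈ -7
PhCH(CH₃)–ONO₂ loses NO₃⁻: pKₐ(HNO₃) ≈ -1.3
PhCH(CH₃)–OPO(OH)₂ loses H₂PO₄⁻: pKₐ(H₃PO₄) ≈ 2.1
PhCH(CH₃)–OAc loses AcO⁻: pKₐ(CH₃COOH) ≈ 4.8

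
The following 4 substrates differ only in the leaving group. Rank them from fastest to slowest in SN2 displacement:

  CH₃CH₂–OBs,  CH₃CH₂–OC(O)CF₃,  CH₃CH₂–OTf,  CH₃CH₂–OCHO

CH₃CH₂–OTf > CH₃CH₂–OBs > CH₃CH₂–OC(O)CF₃ > CH₃CH₂–OCHO

The skeletons are identical, so relative rate is governed entirely by leaving-group ability.
Rank by basicity of the departing species: weakest base leaves most easily.
CH₃CH₂–OTf loses OTf⁻: pKₐ(CF₃SO₃H (triflic acid)) ≈ -14
CH₃CH₂–OBs loses OBs⁻: pKₐ(p-BrC₆H₄SO₃H) ≈ -2.8
CH₃CH₂–OC(O)CF₃ loses CF₃COO⁻: pKₐ(CF₃COOH) ≈ 0.2
CH₃CH₂–OCHO loses HCOO⁻: pKₐ(HCOOH) ≈ 3.8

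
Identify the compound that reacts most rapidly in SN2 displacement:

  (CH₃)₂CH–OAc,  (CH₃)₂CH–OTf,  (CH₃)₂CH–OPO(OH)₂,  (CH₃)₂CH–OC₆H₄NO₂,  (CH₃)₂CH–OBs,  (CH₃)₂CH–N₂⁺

With the same alkyl group throughout, only the leaving group differentiates the rates.
Leaving-group ability tracks the stability of the departed species; conjugate-acid pKₐ is the usual yardstick (lower pKₐ → better LG).
(CH₃)₂CH–N₂⁺ loses N₂: no meaningful conjugate acid; N₂ departs as an exceptionally stable neutral molecule
(CH₃)₂CH–OTf loses OTf⁻: pKₐ(CF₃SO₃H (triflic acid)) ≈ -14
(CH₃)₂CH–OBs loses OBs⁻: pKₐ(p-BrC₆H₄SO₃H) ≈ -2.8
(CH₃)₂CH–OPO(OH)₂ loses H₂PO₄⁻: pKₐ(H₃PO₄) ≈ 2.1
(CH₃)₂CH–OAc loses AcO⁻: pKₐ(CH₃COOH) ≈ 4.8
(CH₃)₂CH–OC₆H₄NO₂ loses p-O₂N–C₆H₄–O⁻: pKₐ(p-nitrophenol) ≈ 7.2

(CH₃)₂CH–N₂⁺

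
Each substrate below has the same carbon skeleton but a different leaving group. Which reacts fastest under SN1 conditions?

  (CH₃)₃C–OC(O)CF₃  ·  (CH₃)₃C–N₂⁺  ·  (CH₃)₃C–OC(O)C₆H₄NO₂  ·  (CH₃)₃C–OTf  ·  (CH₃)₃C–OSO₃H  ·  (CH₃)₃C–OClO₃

Identical carbon frameworks mean the comparison reduces to leaving-group quality.
Rank by basicity of the departing species: weakest base leaves most easily.
(CH₃)₃C–N₂⁺ loses N₂: no meaningful conjugate acid; N₂ departs as an exceptionally stable neutral molecule
(CH₃)₃C–OTf loses OTf⁻: pKₐ(CF₃SO₃H (triflic acid)) ≈ -14
(CH₃)₃C–OClO₃ loses ClO₄⁻: pKₐ(HClO₄) ≈ -10
(CH₃)₃C–OSO₃H loses HSO₄⁻: pKₐ(H₂SO₄) ≈ -3
(CH₃)₃C–OC(O)CF₃ loses CF₃COO⁻: pKₐ(CF₃COOH) ≈ 0.2
(CH₃)₃C–OC(O)C₆H₄NO₂ loses p-O₂N–C₆H₄–COO⁻: pKₐ(p-nitrobenzoic acid) ≈ 3.4

(CH₃)₃C–N₂⁺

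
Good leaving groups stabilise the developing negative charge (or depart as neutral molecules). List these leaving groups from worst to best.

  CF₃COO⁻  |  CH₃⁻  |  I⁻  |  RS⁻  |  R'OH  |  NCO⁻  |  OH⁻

A good leaving group is a weak base: the lower the pKₐ of its conjugate acid, the more readily it departs.
I⁻: pKₐ(HI) ≈ -10
R'OH: pKₐ(R'OH₂⁺) ≈ -2.4 — neutral; leaves from a protonated ether (an oxonium ion, R–O(H)R'⁺)
CF₃COO⁻: pKₐ(CF₃COOH) ≈ 0.2 — strongly electron-withdrawing CF₃ stabilises the carboxylate
NCO⁻: pKₐ(HOCN) ≈ 3.5
RS⁻: pKₐ(RSH (a thiol)) ≈ 10.5 — moderately basic; rarely leaves without activation
OH⁻: pKₐ(H₂O) ≈ 15.7 — strong base; essentially never leaves without prior activation
CH₃⁻: pKₐ(CH₄) ≈ 48 — unstabilised carbanion; the worst conceivable leaving group
Reversing gives the worst-to-best order requested.

CH₃⁻ < OH⁻ < RS⁻ < NCO⁻ < CF₃COO⁻ < R'OH < I⁻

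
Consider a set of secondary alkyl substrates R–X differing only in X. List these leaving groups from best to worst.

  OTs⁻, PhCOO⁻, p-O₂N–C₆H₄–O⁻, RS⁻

The more stable X⁻ (or X) is on its own — i.e. the weaker a base it is — the better a leaving group it makes.
OTs⁻: pKₐ(p-CH₃C₆H₄SO₃H (TsOH)) ≈ -2.8
PhCOO⁻: pKₐ(C₆H₅COOH) ≈ 4.2
p-O₂N–C₆H₄–O⁻: pKₐ(p-nitrophenol) ≈ 7.2
RS⁻: pKₐ(RSH (a thiol)) ≈ 10.5

OTs⁻ > PhCOO⁻ > p-O₂N–C₆H₄–O⁻ > RS⁻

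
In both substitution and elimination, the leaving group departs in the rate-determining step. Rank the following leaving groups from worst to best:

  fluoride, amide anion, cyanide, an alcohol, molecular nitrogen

amide anion < cyanide < fluoride < an alcohol < molecular nitrogen

A good leaving group is a weak base: the lower the pKₐ of its conjugate acid, the more readily it departs.
molecular nitrogen: no meaningful conjugate acid; N₂ departs as an exceptionally stable neutral molecule
an alcohol: pKₐ(R'OH₂⁺) ≈ -2.4 — neutral; leaves from a protonated ether (an oxonium ion, R–O(H)R'⁺)
fluoride: pKₐ(HF) ≈ 3.2
cyanide: pKₐ(HCN) ≈ 9.2 — sp carbon stabilises the charge somewhat, but still a poor LG
amide anion: pKₐ(NH₃) ≈ 38 — extremely strong base; never a leaving group
Listed from poorest to best leaving group as asked.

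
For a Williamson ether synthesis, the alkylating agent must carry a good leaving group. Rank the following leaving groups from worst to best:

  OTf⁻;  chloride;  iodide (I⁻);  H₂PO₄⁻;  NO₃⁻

H₂PO₄⁻ < NO₃⁻ < chloride < iodide (I⁻) < OTf⁻

A good leaving group is a weak base: the lower the pKₐ of its conjugate acid, the more readily it departs.
OTf⁻: pKₐ(CF₃SO₃H (triflic acid)) ≈ -14
iodide (I⁻): pKₐ(HI) ≈ -10
chloride: pKₐ(HCl) ≈ -7
NO₃⁻: pKₐ(HNO₃) ≈ -1.3 — resonance-delocalised over three oxygens
H₂PO₄⁻: pKₐ(H₃PO₄) ≈ 2.1
Listed from poorest to best leaving group as asked.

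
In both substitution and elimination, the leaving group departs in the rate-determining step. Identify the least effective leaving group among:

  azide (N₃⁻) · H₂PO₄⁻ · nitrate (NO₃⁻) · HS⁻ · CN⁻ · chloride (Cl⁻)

CN⁻

The more stable X⁻ (or X) is on its own — i.e. the weaker a base it is — the better a leaving group it makes.
chloride (Cl⁻): pKₐ(HCl) ≈ -7
nitrate (NO₃⁻): pKₐ(HNO₃) ≈ -1.3
H₂PO₄⁻: pKₐ(H₃PO₄) ≈ 2.1
azide (N₃⁻): pKₐ(HN₃) ≈ 4.7
HS⁻: pKₐ(H₂S) ≈ 7
CN⁻: pKₐ(HCN) ≈ 9.2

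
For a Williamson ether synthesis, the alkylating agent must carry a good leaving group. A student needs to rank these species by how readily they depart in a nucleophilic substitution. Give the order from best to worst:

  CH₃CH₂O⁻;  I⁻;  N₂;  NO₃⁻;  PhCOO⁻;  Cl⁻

N₂ > I⁻ > Cl⁻ > NO₃⁻ > PhCOO⁻ > CH₃CH₂O⁻

N₂: no meaningful conjugate acid; N₂ departs as an exceptionally stable neutral molecule
I⁻: pKₐ(HI) ≈ -10
Cl⁻: pKₐ(HCl) ≈ -7
NO₃⁻: pKₐ(HNO₃) ≈ -1.3
PhCOO⁻: pKₐ(C₆H₅COOH) ≈ 4.2
CH₃CH₂O⁻: pKₐ(CH₃CH₂OH) ≈ 16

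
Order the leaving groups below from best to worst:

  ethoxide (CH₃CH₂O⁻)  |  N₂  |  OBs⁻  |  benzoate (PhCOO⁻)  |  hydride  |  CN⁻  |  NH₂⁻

The more stable X⁻ (or X) is on its own — i.e. the weaker a base it is — the better a leaving group it makes.
N₂: no meaningful conjugate acid; N₂ departs as an exceptionally stable neutral molecule
OBs⁻: pKₐ(p-BrC₆H₄SO₃H) ≈ -2.8 — arenesulfonate with a p-bromo substituent
benzoate (PhCOO⁻): pKₐ(C₆H₅COOH) ≈ 4.2 — aryl carboxylate
CN⁻: pKₐ(HCN) ≈ 9.2 — sp carbon stabilises the charge somewhat, but still a poor LG
ethoxide (CH₃CH₂O⁻): pKₐ(CH₃CH₂OH) ≈ 16
hydride: pKₐ(H₂) ≈ 36
NH₂⁻: pKₐ(NH₃) ≈ 38 — extremely strong base; never a leaving group

N₂ > OBs⁻ > benzoate (PhCOO⁻) > CN⁻ > ethoxide (CH₃CH₂O⁻) > hydride > NH₂⁻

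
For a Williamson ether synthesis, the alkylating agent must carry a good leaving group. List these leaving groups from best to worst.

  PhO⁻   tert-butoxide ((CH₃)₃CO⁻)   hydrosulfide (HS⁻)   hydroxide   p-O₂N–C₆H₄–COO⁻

p-O₂N–C₆H₄–COO⁻: pKₐ(p-nitrobenzoic acid) ≈ 3.4
hydrosulfide (HS⁻): pKₐ(H₂S) ≈ 7
PhO⁻: pKₐ(C₆H₅OH (phenol)) ≈ 10
hydroxide: pKₐ(H₂O) ≈ 15.7
tert-butoxide ((CH₃)₃CO⁻): pKₐ(t-BuOH) ≈ 18

p-O₂N–C₆H₄–COO⁻ > hydrosulfide (HS⁻) > PhO⁻ > hydroxide > tert-butoxide ((CH₃)₃CO⁻)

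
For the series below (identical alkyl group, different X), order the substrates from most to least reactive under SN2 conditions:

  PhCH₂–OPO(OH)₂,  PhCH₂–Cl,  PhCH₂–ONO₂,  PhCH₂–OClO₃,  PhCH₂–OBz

The skeletons are identical, so relative rate is governed entirely by leaving-group ability.
Rank by basicity of the departing species: weakest base leaves most easily.
PhCH₂–OClO₃ loses ClO₄⁻: pKₐ(HClO₄) ≈ -10
PhCH₂–Cl loses Cl⁻: pKₐ(HCl) ≈ -7
PhCH₂–ONO₂ loses NO₃⁻: pKₐ(HNO₃) ≈ -1.3
PhCH₂–OPO(OH)₂ loses H₂PO₄⁻: pKₐ(H₃PO₄) ≈ 2.1
PhCH₂–OBz loses PhCOO⁻: pKₐ(C₆H₅COOH) ≈ 4.2

PhCH₂–OClO₃ > PhCH₂–Cl > PhCH₂–ONO₂ > PhCH₂–OPO(OH)₂ > PhCH₂–OBz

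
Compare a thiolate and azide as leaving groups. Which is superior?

azide

azide is the better leaving group.
pKₐ(HN₃) ≈ 4.7 versus pKₐ(RSH (a thiol)) ≈ 10.5: azide is the much weaker base.
Linear, resonance-stabilised.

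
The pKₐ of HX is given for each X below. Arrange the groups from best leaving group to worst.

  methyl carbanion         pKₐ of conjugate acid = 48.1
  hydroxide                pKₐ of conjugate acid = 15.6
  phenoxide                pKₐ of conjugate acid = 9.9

Lower conjugate-acid pKₐ ⇒ weaker base ⇒ better leaving group.
Sorting by the given values: phenoxide (9.9), hydroxide (15.6), methyl carbanion (48.1).

phenoxide > hydroxide > methyl carbanion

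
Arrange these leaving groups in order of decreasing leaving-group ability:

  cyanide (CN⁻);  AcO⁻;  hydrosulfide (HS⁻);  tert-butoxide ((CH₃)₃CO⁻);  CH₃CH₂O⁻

AcO⁻ > hydrosulfide (HS⁻) > cyanide (CN⁻) > CH₃CH₂O⁻ > tert-butoxide ((CH₃)₃CO⁻)

A good leaving group is a weak base: the lower the pKₐ of its conjugate acid, the more readily it departs.
AcO⁻: pKₐ(CH₃COOH) ≈ 4.8 — resonance-stabilised but still a weak base
hydrosulfide (HS⁻): pKₐ(H₂S) ≈ 7 — larger and more polarisable than the oxygen analogue
cyanide (CN⁻): pKₐ(HCN) ≈ 9.2 — sp carbon stabilises the charge somewhat, but still a poor LG
CH₃CH₂O⁻: pKₐ(CH₃CH₂OH) ≈ 16
tert-butoxide ((CH₃)₃CO⁻): pKₐ(t-BuOH) ≈ 18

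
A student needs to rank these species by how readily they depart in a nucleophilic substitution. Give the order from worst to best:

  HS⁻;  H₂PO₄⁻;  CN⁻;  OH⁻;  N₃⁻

OH⁻ < CN⁻ < HS⁻ < N₃⁻ < H₂PO₄⁻

A good leaving group is a weak base: the lower the pKₐ of its conjugate acid, the more readily it departs.
H₂PO₄⁻: pKₐ(H₃PO₄) ≈ 2.1
N₃⁻: pKₐ(HN₃) ≈ 4.7 — linear, resonance-stabilised
HS⁻: pKₐ(H₂S) ≈ 7 — larger and more polarisable than the oxygen analogue
CN⁻: pKₐ(HCN) ≈ 9.2 — sp carbon stabilises the charge somewhat, but still a poor LG
OH⁻: pKₐ(H₂O) ≈ 15.7 — strong base; essentially never leaves without prior activation
Reversing gives the worst-to-best order requested.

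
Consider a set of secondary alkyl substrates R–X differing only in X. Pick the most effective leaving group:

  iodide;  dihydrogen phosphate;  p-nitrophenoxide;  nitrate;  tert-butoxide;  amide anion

Rank by basicity of the departing species: weakest base leaves most easily.
iodide: pKₐ(HI) ≈ -10
nitrate: pKₐ(HNO₃) ≈ -1.3
dihydrogen phosphate: pKₐ(H₃PO₄) ≈ 2.1
p-nitrophenoxide: pKₐ(p-nitrophenol) ≈ 7.2
tert-butoxide: pKₐ(t-BuOH) ≈ 18
amide anion: pKₐ(NH₃) ≈ 38

iodide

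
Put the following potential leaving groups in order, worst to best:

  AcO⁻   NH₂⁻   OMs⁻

A good leaving group is a weak base: the lower the pKₐ of its conjugate acid, the more readily it departs.
OMs⁻: pKₐ(CH₃SO₃H (MsOH)) ≈ -1.9
AcO⁻: pKₐ(CH₃COOH) ≈ 4.8
NH₂⁻: pKₐ(NH₃) ≈ 38
The question asks for worst first, so the sequence is read in increasing leaving-group ability.

NH₂⁻ < AcO⁻ < OMs⁻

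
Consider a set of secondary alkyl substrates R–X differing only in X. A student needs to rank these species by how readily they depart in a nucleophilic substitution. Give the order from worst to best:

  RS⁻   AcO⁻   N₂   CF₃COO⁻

RS⁻ < AcO⁻ < CF₃COO⁻ < N₂

Rank by basicity of the departing species: weakest base leaves most easily.
N₂: no meaningful conjugate acid; N₂ departs as an exceptionally stable neutral molecule
CF₃COO⁻: pKₐ(CF₃COOH) ≈ 0.2
AcO⁻: pKₐ(CH₃COOH) ≈ 4.8
RS⁻: pKₐ(RSH (a thiol)) ≈ 10.5
Listed from poorest to best leaving group as asked.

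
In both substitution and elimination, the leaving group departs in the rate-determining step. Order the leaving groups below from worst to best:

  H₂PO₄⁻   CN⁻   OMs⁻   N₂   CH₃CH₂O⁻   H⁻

Rank by basicity of the departing species: weakest base leaves most easily.
N₂: no meaningful conjugate acid; N₂ departs as an exceptionally stable neutral molecule
OMs⁻: pKₐ(CH₃SO₃H (MsOH)) ≈ -1.9
H₂PO₄⁻: pKₐ(H₃PO₄) ≈ 2.1
CN⁻: pKₐ(HCN) ≈ 9.2 — sp carbon stabilises the charge somewhat, but still a poor LG
CH₃CH₂O⁻: pKₐ(CH₃CH₂OH) ≈ 16 — strong base; alkoxides do not leave unassisted
H⁻: pKₐ(H₂) ≈ 36
Reversing gives the worst-to-best order requested.

H⁻ < CH₃CH₂O⁻ < CN⁻ < H₂PO₄⁻ < OMs⁻ < N₂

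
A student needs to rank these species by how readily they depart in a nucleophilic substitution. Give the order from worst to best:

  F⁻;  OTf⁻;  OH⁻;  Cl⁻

Leaving-group ability tracks the stability of the departed species; conjugate-acid pKₐ is the usual yardstick (lower pKₐ → better LG).
OTf⁻: pKₐ(CF₃SO₃H (triflic acid)) ≈ -14
Cl⁻: pKₐ(HCl) ≈ -7
F⁻: pKₐ(HF) ≈ 3.2
OH⁻: pKₐ(H₂O) ≈ 15.7
Listed from poorest to best leaving group as asked.

OH⁻ < F⁻ < Cl⁻ < OTf⁻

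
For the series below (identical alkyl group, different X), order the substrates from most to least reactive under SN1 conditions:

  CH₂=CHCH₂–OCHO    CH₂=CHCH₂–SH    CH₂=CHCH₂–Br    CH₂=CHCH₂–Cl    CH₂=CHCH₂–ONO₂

CH₂=CHCH₂–Br > CH₂=CHCH₂–Cl > CH₂=CHCH₂–ONO₂ > CH₂=CHCH₂–OCHO > CH₂=CHCH₂–SH

Same R in every case — rank the leaving groups.
Rank by basicity of the departing species: weakest base leaves most easily.
CH₂=CHCH₂–Br loses Br⁻: pKₐ(HBr) ≈ -9
CH₂=CHCH₂–Cl loses Cl⁻: pKₐ(HCl) ≈ -7
CH₂=CHCH₂–ONO₂ loses NO₃⁻: pKₐ(HNO₃) ≈ -1.3
CH₂=CHCH₂–OCHO loses HCOO⁻: pKₐ(HCOOH) ≈ 3.8
CH₂=CHCH₂–SH loses HS⁻: pKₐ(H₂S) ≈ 7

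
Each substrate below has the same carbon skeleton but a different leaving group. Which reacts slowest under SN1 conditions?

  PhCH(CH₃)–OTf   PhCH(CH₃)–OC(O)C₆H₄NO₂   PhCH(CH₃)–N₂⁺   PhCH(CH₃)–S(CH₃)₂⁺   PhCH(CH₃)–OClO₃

PhCH(CH₃)–OC(O)C₆H₄NO₂

With the same alkyl group throughout, only the leaving group differentiates the rates.
A good leaving group is a weak base: the lower the pKₐ of its conjugate acid, the more readily it departs.
PhCH(CH₃)–N₂⁺ loses N₂: no meaningful conjugate acid; N₂ departs as an exceptionally stable neutral molecule
PhCH(CH₃)–OTf loses OTf⁻: pKₐ(CF₃SO₃H (triflic acid)) ≈ -14
PhCH(CH₃)–OClO₃ loses ClO₄⁻: pKₐ(HClO₄) ≈ -10
PhCH(CH₃)–S(CH₃)₂⁺ loses SR'₂: pKₐ(R'₂SH⁺) ≈ -7
PhCH(CH₃)–OC(O)C₆H₄NO₂ loses p-O₂N–C₆H₄–COO⁻: pKₐ(p-nitrobenzoic acid) ≈ 3.4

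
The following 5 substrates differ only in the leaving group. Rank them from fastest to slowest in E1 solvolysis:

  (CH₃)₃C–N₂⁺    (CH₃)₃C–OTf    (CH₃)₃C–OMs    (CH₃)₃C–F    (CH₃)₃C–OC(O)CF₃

(CH₃)₃C–N₂⁺ > (CH₃)₃C–OTf > (CH₃)₃C–OMs > (CH₃)₃C–OC(O)CF₃ > (CH₃)₃C–F

With the same alkyl group throughout, only the leaving group differentiates the rates.
Rank by basicity of the departing species: weakest base leaves most easily.
(CH₃)₃C–N₂⁺ loses N₂: no meaningful conjugate acid; N₂ departs as an exceptionally stable neutral molecule
(CH₃)₃C–OTf loses OTf⁻: pKₐ(CF₃SO₃H (triflic acid)) ≈ -14
(CH₃)₃C–OMs loses OMs⁻: pKₐ(CH₃SO₃H (MsOH)) ≈ -1.9
(CH₃)₃C–OC(O)CF₃ loses CF₃COO⁻: pKₐ(CF₃COOH) ≈ 0.2
(CH₃)₃C–F loses F⁻: pKₐ(HF) ≈ 3.2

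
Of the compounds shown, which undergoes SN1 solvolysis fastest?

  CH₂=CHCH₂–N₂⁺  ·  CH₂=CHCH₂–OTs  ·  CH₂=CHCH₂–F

The skeletons are identical, so relative rate is governed entirely by leaving-group ability.
Rank by basicity of the departing species: weakest base leaves most easily.
CH₂=CHCH₂–N₂⁺ loses N₂: no meaningful conjugate acid; N₂ departs as an exceptionally stable neutral molecule
CH₂=CHCH₂–OTs loses OTs⁻: pKₐ(p-CH₃C₆H₄SO₃H (TsOH)) ≈ -2.8
CH₂=CHCH₂–F loses F⁻: pKₐ(HF) ≈ 3.2

CH₂=CHCH₂–N₂⁺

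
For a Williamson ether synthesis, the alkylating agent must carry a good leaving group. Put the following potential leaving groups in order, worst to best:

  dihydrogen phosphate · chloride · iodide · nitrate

dihydrogen phosphate < nitrate < chloride < iodide

The more stable X⁻ (or X) is on its own — i.e. the weaker a base it is — the better a leaving group it makes.
iodide: pKₐ(HI) ≈ -10
chloride: pKₐ(HCl) ≈ -7
nitrate: pKₐ(HNO₃) ≈ -1.3
dihydrogen phosphate: pKₐ(H₃PO₄) ≈ 2.1
Reversing gives the worst-to-best order requested.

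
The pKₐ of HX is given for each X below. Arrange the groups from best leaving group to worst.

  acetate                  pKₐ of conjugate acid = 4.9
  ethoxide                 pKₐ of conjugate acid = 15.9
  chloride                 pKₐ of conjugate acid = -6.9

Lower conjugate-acid pKₐ ⇒ weaker base ⇒ better leaving group.
Sorting by the given values: chloride (-6.9), acetate (4.9), ethoxide (15.9).

chloride > acetate > ethoxide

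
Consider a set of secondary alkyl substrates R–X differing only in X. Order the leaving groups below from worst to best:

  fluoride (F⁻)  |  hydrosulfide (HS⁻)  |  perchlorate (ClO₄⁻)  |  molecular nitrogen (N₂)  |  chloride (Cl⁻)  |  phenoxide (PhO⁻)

phenoxide (PhO⁻) < hydrosulfide (HS⁻) < fluoride (F⁻) < chloride (Cl⁻) < perchlorate (ClO₄⁻) < molecular nitrogen (N₂)

molecular nitrogen (N₂): no meaningful conjugate acid; N₂ departs as an exceptionally stable neutral molecule
perchlorate (ClO₄⁻): pKₐ(HClO₄) ≈ -10
chloride (Cl⁻): pKₐ(HCl) ≈ -7
fluoride (F⁻): pKₐ(HF) ≈ 3.2
hydrosulfide (HS⁻): pKₐ(H₂S) ≈ 7
phenoxide (PhO⁻): pKₐ(C₆H₅OH (phenol)) ≈ 10
Listed from poorest to best leaving group as asked.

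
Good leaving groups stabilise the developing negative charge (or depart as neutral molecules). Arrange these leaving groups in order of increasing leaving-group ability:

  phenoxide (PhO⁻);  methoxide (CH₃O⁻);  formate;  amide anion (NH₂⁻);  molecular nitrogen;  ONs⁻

The more stable X⁻ (or X) is on its own — i.e. the weaker a base it is — the better a leaving group it makes.
molecular nitrogen: no meaningful conjugate acid; N₂ departs as an exceptionally stable neutral molecule
ONs⁻: pKₐ(p-O₂NC₆H₄SO₃H) ≈ -3.5 — p-nitro group further stabilises the sulfonate
formate: pKₐ(HCOOH) ≈ 3.8
phenoxide (PhO⁻): pKₐ(C₆H₅OH (phenol)) ≈ 10 — resonance into the ring helps, but still a poor LG
methoxide (CH₃O⁻): pKₐ(CH₃OH) ≈ 15.5 — strong base; alkoxides do not leave unassisted
amide anion (NH₂⁻): pKₐ(NH₃) ≈ 38
Listed from poorest to best leaving group as asked.

amide anion (NH₂⁻) < methoxide (CH₃O⁻) < phenoxide (PhO⁻) < formate < ONs⁻ < molecular nitrogen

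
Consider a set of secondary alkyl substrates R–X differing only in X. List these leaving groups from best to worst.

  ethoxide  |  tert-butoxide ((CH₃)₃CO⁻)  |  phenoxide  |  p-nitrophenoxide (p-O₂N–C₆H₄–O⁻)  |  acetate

acetate: pKₐ(CH₃COOH) ≈ 4.8 — resonance-stabilised but still a weak base
p-nitrophenoxide (p-O₂N–C₆H₄–O⁻): pKₐ(p-nitrophenol) ≈ 7.2
phenoxide: pKₐ(C₆H₅OH (phenol)) ≈ 10 — resonance into the ring helps, but still a poor LG
ethoxide: pKₐ(CH₃CH₂OH) ≈ 16
tert-butoxide ((CH₃)₃CO⁻): pKₐ(t-BuOH) ≈ 18

acetate > p-nitrophenoxide (p-O₂N–C₆H₄–O⁻) > phenoxide > ethoxide > tert-butoxide ((CH₃)₃CO⁻)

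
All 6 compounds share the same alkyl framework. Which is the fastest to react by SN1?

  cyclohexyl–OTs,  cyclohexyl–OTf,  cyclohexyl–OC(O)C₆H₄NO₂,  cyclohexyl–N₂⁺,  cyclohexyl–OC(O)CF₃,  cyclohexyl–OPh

cyclohexyl–N₂⁺

With the same alkyl group throughout, only the leaving group differentiates the rates.
Rank by basicity of the departing species: weakest base leaves most easily.
cyclohexyl–N₂⁺ loses N₂: no meaningful conjugate acid; N₂ departs as an exceptionally stable neutral molecule
cyclohexyl–OTf loses OTf⁻: pKₐ(CF₃SO₃H (triflic acid)) ≈ -14
cyclohexyl–OTs loses OTs⁻: pKₐ(p-CH₃C₆H₄SO₃H (TsOH)) ≈ -2.8
cyclohexyl–OC(O)CF₃ loses CF₃COO⁻: pKₐ(CF₃COOH) ≈ 0.2
cyclohexyl–OC(O)C₆H₄NO₂ loses p-O₂N–C₆H₄–COO⁻: pKₐ(p-nitrobenzoic acid) ≈ 3.4
cyclohexyl–OPh loses PhO⁻: pKₐ(C₆H₅OH (phenol)) ≈ 10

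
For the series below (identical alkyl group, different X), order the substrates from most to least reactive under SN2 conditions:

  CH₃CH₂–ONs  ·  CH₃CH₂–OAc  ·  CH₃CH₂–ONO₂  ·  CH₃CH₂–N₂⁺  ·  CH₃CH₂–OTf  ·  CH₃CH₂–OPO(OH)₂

CH₃CH₂–N₂⁺ > CH₃CH₂–OTf > CH₃CH₂–ONs > CH₃CH₂–ONO₂ > CH₃CH₂–OPO(OH)₂ > CH₃CH₂–OAc

With the same alkyl group throughout, only the leaving group differentiates the rates.
The more stable X⁻ (or X) is on its own — i.e. the weaker a base it is — the better a leaving group it makes.
CH₃CH₂–N₂⁺ loses N₂: no meaningful conjugate acid; N₂ departs as an exceptionally stable neutral molecule
CH₃CH₂–OTf loses OTf⁻: pKₐ(CF₃SO₃H (triflic acid)) ≈ -14
CH₃CH₂–ONs loses ONs⁻: pKₐ(p-O₂NC₆H₄SO₃H) ≈ -3.5
CH₃CH₂–ONO₂ loses NO₃⁻: pKₐ(HNO₃) ≈ -1.3
CH₃CH₂–OPO(OH)₂ loses H₂PO₄⁻: pKₐ(H₃PO₄) ≈ 2.1
CH₃CH₂–OAc loses AcO⁻: pKₐ(CH₃COOH) ≈ 4.8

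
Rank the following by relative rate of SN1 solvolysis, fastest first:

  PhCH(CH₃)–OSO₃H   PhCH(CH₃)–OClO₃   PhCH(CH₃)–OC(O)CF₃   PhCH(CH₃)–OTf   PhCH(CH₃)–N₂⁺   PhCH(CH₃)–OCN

Identical carbon frameworks mean the comparison reduces to leaving-group quality.
The more stable X⁻ (or X) is on its own — i.e. the weaker a base it is — the better a leaving group it makes.
PhCH(CH₃)–N₂⁺ loses N₂: no meaningful conjugate acid; N₂ departs as an exceptionally stable neutral molecule
PhCH(CH₃)–OTf loses OTf⁻: pKₐ(CF₃SO₃H (triflic acid)) ≈ -14
PhCH(CH₃)–OClO₃ loses ClO₄⁻: pKₐ(HClO₄) ≈ -10
PhCH(CH₃)–OSO₃H loses HSO₄⁻: pKₐ(H₂SO₄) ≈ -3
PhCH(CH₃)–OC(O)CF₃ loses CF₃COO⁻: pKₐ(CF₃COOH) ≈ 0.2
PhCH(CH₃)–OCN loses NCO⁻: pKₐ(HOCN) ≈ 3.5

PhCH(CH₃)–N₂⁺ > PhCH(CH₃)–OTf > PhCH(CH₃)–OClO₃ > PhCH(CH₃)–OSO₃H > PhCH(CH₃)–OC(O)CF₃ > PhCH(CH₃)–OCN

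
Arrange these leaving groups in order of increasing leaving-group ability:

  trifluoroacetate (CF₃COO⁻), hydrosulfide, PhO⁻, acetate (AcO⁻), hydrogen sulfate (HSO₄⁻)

PhO⁻ < hydrosulfide < acetate (AcO⁻) < trifluoroacetate (CF₃COO⁻) < hydrogen sulfate (HSO₄⁻)

Leaving-group ability tracks the stability of the departed species; conjugate-acid pKₐ is the usual yardstick (lower pKₐ → better LG).
hydrogen sulfate (HSO₄⁻): pKₐ(H₂SO₄) ≈ -3
trifluoroacetate (CF₃COO⁻): pKₐ(CF₃COOH) ≈ 0.2 — strongly electron-withdrawing CF₃ stabilises the carboxylate
acetate (AcO⁻): pKₐ(CH₃COOH) ≈ 4.8 — resonance-stabilised but still a weak base
hydrosulfide: pKₐ(H₂S) ≈ 7
PhO⁻: pKₐ(C₆H₅OH (phenol)) ≈ 10
The question asks for worst first, so the sequence is read in increasing leaving-group ability.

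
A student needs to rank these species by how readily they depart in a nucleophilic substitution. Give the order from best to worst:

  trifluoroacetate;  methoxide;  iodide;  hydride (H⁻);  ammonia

iodide: pKₐ(HI) ≈ -10
trifluoroacetate: pKₐ(CF₃COOH) ≈ 0.2
ammonia: pKₐ(NH₄⁺) ≈ 9.2
methoxide: pKₐ(CH₃OH) ≈ 15.5
hydride (H⁻): pKₐ(H₂) ≈ 36

iodide > trifluoroacetate > ammonia > methoxide > hydride (H⁻)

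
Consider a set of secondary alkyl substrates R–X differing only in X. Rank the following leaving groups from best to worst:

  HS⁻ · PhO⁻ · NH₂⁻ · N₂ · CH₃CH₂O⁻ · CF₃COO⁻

N₂ > CF₃COO⁻ > HS⁻ > PhO⁻ > CH₃CH₂O⁻ > NH₂⁻

Rank by basicity of the departing species: weakest base leaves most easily.
N₂: no meaningful conjugate acid; N₂ departs as an exceptionally stable neutral molecule
CF₃COO⁻: pKₐ(CF₃COOH) ≈ 0.2
HS⁻: pKₐ(H₂S) ≈ 7
PhO⁻: pKₐ(C₆H₅OH (phenol)) ≈ 10
CH₃CH₂O⁻: pKₐ(CH₃CH₂OH) ≈ 16
NH₂⁻: pKₐ(NH₃) ≈ 38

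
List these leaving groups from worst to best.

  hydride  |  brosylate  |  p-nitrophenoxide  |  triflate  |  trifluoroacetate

Leaving-group ability tracks the stability of the departed species; conjugate-acid pKₐ is the usual yardstick (lower pKₐ → better LG).
triflate: pKₐ(CF₃SO₃H (triflic acid)) ≈ -14
brosylate: pKₐ(p-BrC₆H₄SO₃H) ≈ -2.8
trifluoroacetate: pKₐ(CF₃COOH) ≈ 0.2
p-nitrophenoxide: pKₐ(p-nitrophenol) ≈ 7.2
hydride: pKₐ(H₂) ≈ 36
Reversing gives the worst-to-best order requested.

hydride < p-nitrophenoxide < trifluoroacetate < brosylate < triflate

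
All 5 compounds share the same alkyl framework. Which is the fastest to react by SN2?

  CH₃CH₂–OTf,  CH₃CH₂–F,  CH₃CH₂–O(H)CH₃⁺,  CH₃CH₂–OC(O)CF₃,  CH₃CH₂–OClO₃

CH₃CH₂–OTf

Same R in every case — rank the leaving groups.
A good leaving group is a weak base: the lower the pKₐ of its conjugate acid, the more readily it departs.
CH₃CH₂–OTf loses OTf⁻: pKₐ(CF₃SO₃H (triflic acid)) ≈ -14
CH₃CH₂–OClO₃ loses ClO₄⁻: pKₐ(HClO₄) ≈ -10
CH₃CH₂–O(H)CH₃⁺ loses R'OH: pKₐ(R'OH₂⁺) ≈ -2.4
CH₃CH₂–OC(O)CF₃ loses CF₃COO⁻: pKₐ(CF₃COOH) ≈ 0.2
CH₃CH₂–F loses F⁻: pKₐ(HF) ≈ 3.2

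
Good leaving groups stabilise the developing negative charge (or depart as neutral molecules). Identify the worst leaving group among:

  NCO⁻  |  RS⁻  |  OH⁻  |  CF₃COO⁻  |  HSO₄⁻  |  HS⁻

OH⁻

HSO₄⁻: pKₐ(H₂SO₄) ≈ -3
CF₃COO⁻: pKₐ(CF₃COOH) ≈ 0.2
NCO⁻: pKₐ(HOCN) ≈ 3.5
HS⁻: pKₐ(H₂S) ≈ 7
RS⁻: pKₐ(RSH (a thiol)) ≈ 10.5
OH⁻: pKₐ(H₂O) ≈ 15.7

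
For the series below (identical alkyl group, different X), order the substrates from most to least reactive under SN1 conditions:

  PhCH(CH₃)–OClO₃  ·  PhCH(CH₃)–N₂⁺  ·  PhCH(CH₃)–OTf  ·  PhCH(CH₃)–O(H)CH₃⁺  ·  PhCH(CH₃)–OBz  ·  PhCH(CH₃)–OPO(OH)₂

With the same alkyl group throughout, only the leaving group differentiates the rates.
A good leaving group is a weak base: the lower the pKₐ of its conjugate acid, the more readily it departs.
PhCH(CH₃)–N₂⁺ loses N₂: no meaningful conjugate acid; N₂ departs as an exceptionally stable neutral molecule
PhCH(CH₃)–OTf loses OTf⁻: pKₐ(CF₃SO₃H (triflic acid)) ≈ -14
PhCH(CH₃)–OClO₃ loses ClO₄⁻: pKₐ(HClO₄) ≈ -10
PhCH(CH₃)–O(H)CH₃⁺ loses R'OH: pKₐ(R'OH₂⁺) ≈ -2.4
PhCH(CH₃)–OPO(OH)₂ loses H₂PO₄⁻: pKₐ(H₃PO₄) ≈ 2.1
PhCH(CH₃)–OBz loses PhCOO⁻: pKₐ(C₆H₅COOH) ≈ 4.2

PhCH(CH₃)–N₂⁺ > PhCH(CH₃)–OTf > PhCH(CH₃)–OClO₃ > PhCH(CH₃)–O(H)CH₃⁺ > PhCH(CH₃)–OPO(OH)₂ > PhCH(CH₃)–OBz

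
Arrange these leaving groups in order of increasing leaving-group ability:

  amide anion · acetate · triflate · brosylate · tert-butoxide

amide anion < tert-butoxide < acetate < brosylate < triflate

triflate: pKₐ(CF₃SO₃H (triflic acid)) ≈ -14
brosylate: pKₐ(p-BrC₆H₄SO₃H) ≈ -2.8
acetate: pKₐ(CH₃COOH) ≈ 4.8
tert-butoxide: pKₐ(t-BuOH) ≈ 18
amide anion: pKₐ(NH₃) ≈ 38
The question asks for worst first, so the sequence is read in increasing leaving-group ability.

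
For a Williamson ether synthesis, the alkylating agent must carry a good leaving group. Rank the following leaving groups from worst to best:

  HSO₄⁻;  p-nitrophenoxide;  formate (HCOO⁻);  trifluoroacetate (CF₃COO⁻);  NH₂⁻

NH₂⁻ < p-nitrophenoxide < formate (HCOO⁻) < trifluoroacetate (CF₃COO⁻) < HSO₄⁻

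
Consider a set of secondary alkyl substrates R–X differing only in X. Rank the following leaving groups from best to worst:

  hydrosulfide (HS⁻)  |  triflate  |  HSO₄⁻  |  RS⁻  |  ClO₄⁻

triflate: pKₐ(CF₃SO₃H (triflic acid)) ≈ -14 — charge spread over three oxygens and a CF₃ group; the premier leaving group in synthesis
ClO₄⁻: pKₐ(HClO₄) ≈ -10 — extremely weak base; rarely used for safety reasons
HSO₄⁻: pKₐ(H₂SO₄) ≈ -3 — conjugate base of a strong mineral acid
hydrosulfide (HS⁻): pKₐ(H₂S) ≈ 7 — larger and more polarisable than the oxygen analogue
RS⁻: pKₐ(RSH (a thiol)) ≈ 10.5

triflate > ClO₄⁻ > HSO₄⁻ > hydrosulfide (HS⁻) > RS⁻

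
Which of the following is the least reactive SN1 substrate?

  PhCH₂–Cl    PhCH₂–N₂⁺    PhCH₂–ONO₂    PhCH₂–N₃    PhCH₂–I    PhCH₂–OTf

PhCH₂–N₃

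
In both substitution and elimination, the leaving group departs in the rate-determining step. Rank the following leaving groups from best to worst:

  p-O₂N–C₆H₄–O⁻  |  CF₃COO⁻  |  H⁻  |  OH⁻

CF₃COO⁻ > p-O₂N–C₆H₄–O⁻ > OH⁻ > H⁻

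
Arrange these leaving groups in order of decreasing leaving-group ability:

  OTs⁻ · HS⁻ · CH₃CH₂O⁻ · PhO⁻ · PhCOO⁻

OTs⁻: pKₐ(p-CH₃C₆H₄SO₃H (TsOH)) ≈ -2.8 — resonance-delocalised arenesulfonate
PhCOO⁻: pKₐ(C₆H₅COOH) ≈ 4.2 — aryl carboxylate
HS⁻: pKₐ(H₂S) ≈ 7
PhO⁻: pKₐ(C₆H₅OH (phenol)) ≈ 10 — resonance into the ring helps, but still a poor LG
CH₃CH₂O⁻: pKₐ(CH₃CH₂OH) ≈ 16 — strong base; alkoxides do not leave unassisted

OTs⁻ > PhCOO⁻ > HS⁻ > PhO⁻ > CH₃CH₂O⁻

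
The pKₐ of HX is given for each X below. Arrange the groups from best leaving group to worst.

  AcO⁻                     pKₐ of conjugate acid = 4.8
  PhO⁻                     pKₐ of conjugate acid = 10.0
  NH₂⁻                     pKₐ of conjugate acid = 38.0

AcO⁻ > PhO⁻ > NH₂⁻

Lower conjugate-acid pKₐ ⇒ weaker base ⇒ better leaving group.
Sorting by the given values: AcO⁻ (4.8), PhO⁻ (10.0), NH₂⁻ (38.0).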